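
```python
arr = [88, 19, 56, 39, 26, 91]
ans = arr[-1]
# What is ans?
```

arr has length 6. Negative index -1 maps to positive index 6 + (-1) = 5. arr[5] = 91.

91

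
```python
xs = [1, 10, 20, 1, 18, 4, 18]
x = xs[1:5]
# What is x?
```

xs has length 7. The slice xs[1:5] selects indices [1, 2, 3, 4] (1->10, 2->20, 3->1, 4->18), giving [10, 20, 1, 18].

[10, 20, 1, 18]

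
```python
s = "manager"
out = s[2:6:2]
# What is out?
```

s has length 7. The slice s[2:6:2] selects indices [2, 4] (2->'n', 4->'g'), giving 'ng'.

'ng'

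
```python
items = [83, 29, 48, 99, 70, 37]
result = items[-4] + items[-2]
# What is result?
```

items has length 6. Negative index -4 maps to positive index 6 + (-4) = 2. items[2] = 48.
items has length 6. Negative index -2 maps to positive index 6 + (-2) = 4. items[4] = 70.
Sum: 48 + 70 = 118.

118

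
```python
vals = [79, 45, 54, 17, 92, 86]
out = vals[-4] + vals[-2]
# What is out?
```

vals has length 6. Negative index -4 maps to positive index 6 + (-4) = 2. vals[2] = 54.
vals has length 6. Negative index -2 maps to positive index 6 + (-2) = 4. vals[4] = 92.
Sum: 54 + 92 = 146.

146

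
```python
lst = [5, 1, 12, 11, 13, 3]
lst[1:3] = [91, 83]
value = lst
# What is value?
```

lst starts as [5, 1, 12, 11, 13, 3] (length 6). The slice lst[1:3] covers indices [1, 2] with values [1, 12]. Replacing that slice with [91, 83] (same length) produces [5, 91, 83, 11, 13, 3].

[5, 91, 83, 11, 13, 3]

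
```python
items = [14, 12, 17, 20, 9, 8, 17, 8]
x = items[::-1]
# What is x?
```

items has length 8. The slice items[::-1] selects indices [7, 6, 5, 4, 3, 2, 1, 0] (7->8, 6->17, 5->8, 4->9, 3->20, 2->17, 1->12, 0->14), giving [8, 17, 8, 9, 20, 17, 12, 14].

[8, 17, 8, 9, 20, 17, 12, 14]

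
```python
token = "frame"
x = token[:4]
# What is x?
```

token has length 5. The slice token[:4] selects indices [0, 1, 2, 3] (0->'f', 1->'r', 2->'a', 3->'m'), giving 'fram'.

'fram'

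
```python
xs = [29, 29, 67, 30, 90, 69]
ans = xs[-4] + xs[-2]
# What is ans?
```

xs has length 6. Negative index -4 maps to positive index 6 + (-4) = 2. xs[2] = 67.
xs has length 6. Negative index -2 maps to positive index 6 + (-2) = 4. xs[4] = 90.
Sum: 67 + 90 = 157.

157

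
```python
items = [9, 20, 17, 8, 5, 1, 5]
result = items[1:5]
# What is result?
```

items has length 7. The slice items[1:5] selects indices [1, 2, 3, 4] (1->20, 2->17, 3->8, 4->5), giving [20, 17, 8, 5].

[20, 17, 8, 5]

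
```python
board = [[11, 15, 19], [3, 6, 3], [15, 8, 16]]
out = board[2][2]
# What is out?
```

board[2] = [15, 8, 16]. Taking column 2 of that row yields 16.

16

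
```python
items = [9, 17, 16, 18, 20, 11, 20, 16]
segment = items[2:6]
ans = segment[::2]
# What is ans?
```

items has length 8. The slice items[2:6] selects indices [2, 3, 4, 5] (2->16, 3->18, 4->20, 5->11), giving [16, 18, 20, 11]. So segment = [16, 18, 20, 11]. segment has length 4. The slice segment[::2] selects indices [0, 2] (0->16, 2->20), giving [16, 20].

[16, 20]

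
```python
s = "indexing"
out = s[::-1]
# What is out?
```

s has length 8. The slice s[::-1] selects indices [7, 6, 5, 4, 3, 2, 1, 0] (7->'g', 6->'n', 5->'i', 4->'x', 3->'e', 2->'d', 1->'n', 0->'i'), giving 'gnixedni'.

'gnixedni'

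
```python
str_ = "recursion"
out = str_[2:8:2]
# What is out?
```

str_ has length 9. The slice str_[2:8:2] selects indices [2, 4, 6] (2->'c', 4->'r', 6->'i'), giving 'cri'.

'cri'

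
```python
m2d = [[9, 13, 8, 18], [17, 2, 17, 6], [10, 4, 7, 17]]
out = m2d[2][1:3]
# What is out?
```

m2d[2] = [10, 4, 7, 17]. m2d[2] has length 4. The slice m2d[2][1:3] selects indices [1, 2] (1->4, 2->7), giving [4, 7].

[4, 7]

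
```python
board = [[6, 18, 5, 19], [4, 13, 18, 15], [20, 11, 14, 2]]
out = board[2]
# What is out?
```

board has 3 rows. Row 2 is [20, 11, 14, 2].

[20, 11, 14, 2]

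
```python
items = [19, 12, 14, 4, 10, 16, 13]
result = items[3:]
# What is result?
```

items has length 7. The slice items[3:] selects indices [3, 4, 5, 6] (3->4, 4->10, 5->16, 6->13), giving [4, 10, 16, 13].

[4, 10, 16, 13]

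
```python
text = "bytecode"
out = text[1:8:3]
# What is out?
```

text has length 8. The slice text[1:8:3] selects indices [1, 4, 7] (1->'y', 4->'c', 7->'e'), giving 'yce'.

'yce'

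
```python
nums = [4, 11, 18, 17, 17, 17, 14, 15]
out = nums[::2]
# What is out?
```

nums has length 8. The slice nums[::2] selects indices [0, 2, 4, 6] (0->4, 2->18, 4->17, 6->14), giving [4, 18, 17, 14].

[4, 18, 17, 14]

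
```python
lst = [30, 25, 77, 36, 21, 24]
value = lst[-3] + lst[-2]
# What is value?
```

lst has length 6. Negative index -3 maps to positive index 6 + (-3) = 3. lst[3] = 36.
lst has length 6. Negative index -2 maps to positive index 6 + (-2) = 4. lst[4] = 21.
Sum: 36 + 21 = 57.

57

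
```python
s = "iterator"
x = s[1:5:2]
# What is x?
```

s has length 8. The slice s[1:5:2] selects indices [1, 3] (1->'t', 3->'r'), giving 'tr'.

'tr'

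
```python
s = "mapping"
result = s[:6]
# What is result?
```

s has length 7. The slice s[:6] selects indices [0, 1, 2, 3, 4, 5] (0->'m', 1->'a', 2->'p', 3->'p', 4->'i', 5->'n'), giving 'mappin'.

'mappin'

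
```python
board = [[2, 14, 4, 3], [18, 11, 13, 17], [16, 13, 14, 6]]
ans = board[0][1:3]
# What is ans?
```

board[0] = [2, 14, 4, 3]. board[0] has length 4. The slice board[0][1:3] selects indices [1, 2] (1->14, 2->4), giving [14, 4].

[14, 4]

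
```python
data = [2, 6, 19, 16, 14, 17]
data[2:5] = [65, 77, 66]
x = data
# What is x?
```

data starts as [2, 6, 19, 16, 14, 17] (length 6). The slice data[2:5] covers indices [2, 3, 4] with values [19, 16, 14]. Replacing that slice with [65, 77, 66] (same length) produces [2, 6, 65, 77, 66, 17].

[2, 6, 65, 77, 66, 17]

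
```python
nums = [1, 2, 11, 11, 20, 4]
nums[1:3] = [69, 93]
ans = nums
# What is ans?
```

nums starts as [1, 2, 11, 11, 20, 4] (length 6). The slice nums[1:3] covers indices [1, 2] with values [2, 11]. Replacing that slice with [69, 93] (same length) produces [1, 69, 93, 11, 20, 4].

[1, 69, 93, 11, 20, 4]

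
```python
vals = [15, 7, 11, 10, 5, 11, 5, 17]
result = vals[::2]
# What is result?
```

vals has length 8. The slice vals[::2] selects indices [0, 2, 4, 6] (0->15, 2->11, 4->5, 6->5), giving [15, 11, 5, 5].

[15, 11, 5, 5]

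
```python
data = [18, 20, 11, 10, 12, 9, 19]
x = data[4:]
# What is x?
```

data has length 7. The slice data[4:] selects indices [4, 5, 6] (4->12, 5->9, 6->19), giving [12, 9, 19].

[12, 9, 19]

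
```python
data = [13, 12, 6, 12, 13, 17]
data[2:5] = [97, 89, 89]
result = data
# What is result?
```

data starts as [13, 12, 6, 12, 13, 17] (length 6). The slice data[2:5] covers indices [2, 3, 4] with values [6, 12, 13]. Replacing that slice with [97, 89, 89] (same length) produces [13, 12, 97, 89, 89, 17].

[13, 12, 97, 89, 89, 17]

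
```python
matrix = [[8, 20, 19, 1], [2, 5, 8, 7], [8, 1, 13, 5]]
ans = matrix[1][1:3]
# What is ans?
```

matrix[1] = [2, 5, 8, 7]. matrix[1] has length 4. The slice matrix[1][1:3] selects indices [1, 2] (1->5, 2->8), giving [5, 8].

[5, 8]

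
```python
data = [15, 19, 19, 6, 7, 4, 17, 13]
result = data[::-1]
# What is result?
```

data has length 8. The slice data[::-1] selects indices [7, 6, 5, 4, 3, 2, 1, 0] (7->13, 6->17, 5->4, 4->7, 3->6, 2->19, 1->19, 0->15), giving [13, 17, 4, 7, 6, 19, 19, 15].

[13, 17, 4, 7, 6, 19, 19, 15]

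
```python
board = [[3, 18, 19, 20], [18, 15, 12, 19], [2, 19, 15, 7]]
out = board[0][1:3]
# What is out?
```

board[0] = [3, 18, 19, 20]. board[0] has length 4. The slice board[0][1:3] selects indices [1, 2] (1->18, 2->19), giving [18, 19].

[18, 19]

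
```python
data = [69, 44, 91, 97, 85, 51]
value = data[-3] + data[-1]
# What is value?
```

data has length 6. Negative index -3 maps to positive index 6 + (-3) = 3. data[3] = 97.
data has length 6. Negative index -1 maps to positive index 6 + (-1) = 5. data[5] = 51.
Sum: 97 + 51 = 148.

148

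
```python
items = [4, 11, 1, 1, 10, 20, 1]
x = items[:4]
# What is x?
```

items has length 7. The slice items[:4] selects indices [0, 1, 2, 3] (0->4, 1->11, 2->1, 3->1), giving [4, 11, 1, 1].

[4, 11, 1, 1]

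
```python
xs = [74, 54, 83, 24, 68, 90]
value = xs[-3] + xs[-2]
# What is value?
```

xs has length 6. Negative index -3 maps to positive index 6 + (-3) = 3. xs[3] = 24.
xs has length 6. Negative index -2 maps to positive index 6 + (-2) = 4. xs[4] = 68.
Sum: 24 + 68 = 92.

92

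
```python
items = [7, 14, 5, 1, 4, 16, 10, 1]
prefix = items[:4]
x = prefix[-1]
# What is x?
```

items has length 8. The slice items[:4] selects indices [0, 1, 2, 3] (0->7, 1->14, 2->5, 3->1), giving [7, 14, 5, 1]. So prefix = [7, 14, 5, 1]. Then prefix[-1] = 1.

1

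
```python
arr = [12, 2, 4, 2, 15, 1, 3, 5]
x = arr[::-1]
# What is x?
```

arr has length 8. The slice arr[::-1] selects indices [7, 6, 5, 4, 3, 2, 1, 0] (7->5, 6->3, 5->1, 4->15, 3->2, 2->4, 1->2, 0->12), giving [5, 3, 1, 15, 2, 4, 2, 12].

[5, 3, 1, 15, 2, 4, 2, 12]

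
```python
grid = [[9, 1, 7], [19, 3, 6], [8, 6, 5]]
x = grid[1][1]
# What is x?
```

grid[1] = [19, 3, 6]. Taking column 1 of that row yields 3.

3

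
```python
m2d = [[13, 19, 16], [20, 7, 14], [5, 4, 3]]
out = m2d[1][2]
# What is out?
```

m2d[1] = [20, 7, 14]. Taking column 2 of that row yields 14.

14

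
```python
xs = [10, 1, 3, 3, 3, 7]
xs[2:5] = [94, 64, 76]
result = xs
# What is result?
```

xs starts as [10, 1, 3, 3, 3, 7] (length 6). The slice xs[2:5] covers indices [2, 3, 4] with values [3, 3, 3]. Replacing that slice with [94, 64, 76] (same length) produces [10, 1, 94, 64, 76, 7].

[10, 1, 94, 64, 76, 7]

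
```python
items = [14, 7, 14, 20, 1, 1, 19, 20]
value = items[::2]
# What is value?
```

items has length 8. The slice items[::2] selects indices [0, 2, 4, 6] (0->14, 2->14, 4->1, 6->19), giving [14, 14, 1, 19].

[14, 14, 1, 19]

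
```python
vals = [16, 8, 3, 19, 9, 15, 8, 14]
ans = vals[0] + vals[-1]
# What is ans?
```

vals has length 8. vals[0] = 16.
vals has length 8. Negative index -1 maps to positive index 8 + (-1) = 7. vals[7] = 14.
Sum: 16 + 14 = 30.

30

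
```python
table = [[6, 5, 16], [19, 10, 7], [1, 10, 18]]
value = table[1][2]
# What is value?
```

table[1] = [19, 10, 7]. Taking column 2 of that row yields 7.

7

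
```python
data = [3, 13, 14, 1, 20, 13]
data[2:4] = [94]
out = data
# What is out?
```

data starts as [3, 13, 14, 1, 20, 13] (length 6). The slice data[2:4] covers indices [2, 3] with values [14, 1]. Replacing that slice with [94] (different length) produces [3, 13, 94, 20, 13].

[3, 13, 94, 20, 13]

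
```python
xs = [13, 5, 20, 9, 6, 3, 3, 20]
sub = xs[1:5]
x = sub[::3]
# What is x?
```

xs has length 8. The slice xs[1:5] selects indices [1, 2, 3, 4] (1->5, 2->20, 3->9, 4->6), giving [5, 20, 9, 6]. So sub = [5, 20, 9, 6]. sub has length 4. The slice sub[::3] selects indices [0, 3] (0->5, 3->6), giving [5, 6].

[5, 6]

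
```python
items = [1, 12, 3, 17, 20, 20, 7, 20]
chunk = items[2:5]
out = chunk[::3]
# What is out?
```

items has length 8. The slice items[2:5] selects indices [2, 3, 4] (2->3, 3->17, 4->20), giving [3, 17, 20]. So chunk = [3, 17, 20]. chunk has length 3. The slice chunk[::3] selects indices [0] (0->3), giving [3].

[3]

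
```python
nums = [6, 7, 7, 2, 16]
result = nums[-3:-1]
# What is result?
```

nums has length 5. The slice nums[-3:-1] selects indices [2, 3] (2->7, 3->2), giving [7, 2].

[7, 2]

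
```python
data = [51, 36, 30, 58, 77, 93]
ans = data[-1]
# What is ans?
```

data has length 6. Negative index -1 maps to positive index 6 + (-1) = 5. data[5] = 93.

93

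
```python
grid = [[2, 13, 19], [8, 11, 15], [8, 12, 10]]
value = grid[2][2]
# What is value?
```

grid[2] = [8, 12, 10]. Taking column 2 of that row yields 10.

10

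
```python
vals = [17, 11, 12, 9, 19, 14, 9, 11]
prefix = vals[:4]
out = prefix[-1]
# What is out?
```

vals has length 8. The slice vals[:4] selects indices [0, 1, 2, 3] (0->17, 1->11, 2->12, 3->9), giving [17, 11, 12, 9]. So prefix = [17, 11, 12, 9]. Then prefix[-1] = 9.

9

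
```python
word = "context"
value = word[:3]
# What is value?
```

word has length 7. The slice word[:3] selects indices [0, 1, 2] (0->'c', 1->'o', 2->'n'), giving 'con'.

'con'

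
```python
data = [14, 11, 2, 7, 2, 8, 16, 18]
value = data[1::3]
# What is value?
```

data has length 8. The slice data[1::3] selects indices [1, 4, 7] (1->11, 4->2, 7->18), giving [11, 2, 18].

[11, 2, 18]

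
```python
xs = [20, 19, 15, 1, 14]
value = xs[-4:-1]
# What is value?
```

xs has length 5. The slice xs[-4:-1] selects indices [1, 2, 3] (1->19, 2->15, 3->1), giving [19, 15, 1].

[19, 15, 1]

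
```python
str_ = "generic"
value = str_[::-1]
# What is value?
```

str_ has length 7. The slice str_[::-1] selects indices [6, 5, 4, 3, 2, 1, 0] (6->'c', 5->'i', 4->'r', 3->'e', 2->'n', 1->'e', 0->'g'), giving 'cireneg'.

'cireneg'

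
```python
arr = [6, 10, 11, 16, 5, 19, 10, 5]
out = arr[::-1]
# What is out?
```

arr has length 8. The slice arr[::-1] selects indices [7, 6, 5, 4, 3, 2, 1, 0] (7->5, 6->10, 5->19, 4->5, 3->16, 2->11, 1->10, 0->6), giving [5, 10, 19, 5, 16, 11, 10, 6].

[5, 10, 19, 5, 16, 11, 10, 6]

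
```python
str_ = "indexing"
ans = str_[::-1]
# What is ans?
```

str_ has length 8. The slice str_[::-1] selects indices [7, 6, 5, 4, 3, 2, 1, 0] (7->'g', 6->'n', 5->'i', 4->'x', 3->'e', 2->'d', 1->'n', 0->'i'), giving 'gnixedni'.

'gnixedni'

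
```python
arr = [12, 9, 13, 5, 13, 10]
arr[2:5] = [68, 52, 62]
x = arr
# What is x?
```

arr starts as [12, 9, 13, 5, 13, 10] (length 6). The slice arr[2:5] covers indices [2, 3, 4] with values [13, 5, 13]. Replacing that slice with [68, 52, 62] (same length) produces [12, 9, 68, 52, 62, 10].

[12, 9, 68, 52, 62, 10]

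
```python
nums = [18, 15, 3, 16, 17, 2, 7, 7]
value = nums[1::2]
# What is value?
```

nums has length 8. The slice nums[1::2] selects indices [1, 3, 5, 7] (1->15, 3->16, 5->2, 7->7), giving [15, 16, 2, 7].

[15, 16, 2, 7]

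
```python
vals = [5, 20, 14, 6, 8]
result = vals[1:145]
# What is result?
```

vals has length 5. The slice vals[1:145] selects indices [1, 2, 3, 4] (1->20, 2->14, 3->6, 4->8), giving [20, 14, 6, 8].

[20, 14, 6, 8]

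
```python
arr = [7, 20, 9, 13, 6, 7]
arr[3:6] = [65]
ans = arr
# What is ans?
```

arr starts as [7, 20, 9, 13, 6, 7] (length 6). The slice arr[3:6] covers indices [3, 4, 5] with values [13, 6, 7]. Replacing that slice with [65] (different length) produces [7, 20, 9, 65].

[7, 20, 9, 65]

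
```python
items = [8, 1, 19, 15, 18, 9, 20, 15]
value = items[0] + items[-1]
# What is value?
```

items has length 8. items[0] = 8.
items has length 8. Negative index -1 maps to positive index 8 + (-1) = 7. items[7] = 15.
Sum: 8 + 15 = 23.

23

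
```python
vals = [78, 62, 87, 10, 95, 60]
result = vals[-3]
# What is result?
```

vals has length 6. Negative index -3 maps to positive index 6 + (-3) = 3. vals[3] = 10.

10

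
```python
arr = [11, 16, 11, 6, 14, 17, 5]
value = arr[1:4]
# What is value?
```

arr has length 7. The slice arr[1:4] selects indices [1, 2, 3] (1->16, 2->11, 3->6), giving [16, 11, 6].

[16, 11, 6]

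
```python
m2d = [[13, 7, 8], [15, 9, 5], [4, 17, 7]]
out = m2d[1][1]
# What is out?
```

m2d[1] = [15, 9, 5]. Taking column 1 of that row yields 9.

9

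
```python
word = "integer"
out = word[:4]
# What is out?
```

word has length 7. The slice word[:4] selects indices [0, 1, 2, 3] (0->'i', 1->'n', 2->'t', 3->'e'), giving 'inte'.

'inte'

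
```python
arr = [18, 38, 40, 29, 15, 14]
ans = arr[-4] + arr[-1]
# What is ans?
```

arr has length 6. Negative index -4 maps to positive index 6 + (-4) = 2. arr[2] = 40.
arr has length 6. Negative index -1 maps to positive index 6 + (-1) = 5. arr[5] = 14.
Sum: 40 + 14 = 54.

54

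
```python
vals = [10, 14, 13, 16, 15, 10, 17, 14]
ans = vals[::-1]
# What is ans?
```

vals has length 8. The slice vals[::-1] selects indices [7, 6, 5, 4, 3, 2, 1, 0] (7->14, 6->17, 5->10, 4->15, 3->16, 2->13, 1->14, 0->10), giving [14, 17, 10, 15, 16, 13, 14, 10].

[14, 17, 10, 15, 16, 13, 14, 10]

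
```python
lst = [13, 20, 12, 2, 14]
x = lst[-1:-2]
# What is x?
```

lst has length 5. The slice lst[-1:-2] resolves to an empty index range, so the result is [].

[]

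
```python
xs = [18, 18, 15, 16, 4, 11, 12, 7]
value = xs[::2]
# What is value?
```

xs has length 8. The slice xs[::2] selects indices [0, 2, 4, 6] (0->18, 2->15, 4->4, 6->12), giving [18, 15, 4, 12].

[18, 15, 4, 12]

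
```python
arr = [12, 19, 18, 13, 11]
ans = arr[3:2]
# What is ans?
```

arr has length 5. The slice arr[3:2] resolves to an empty index range, so the result is [].

[]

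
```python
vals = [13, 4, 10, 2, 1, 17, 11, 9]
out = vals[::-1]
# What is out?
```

vals has length 8. The slice vals[::-1] selects indices [7, 6, 5, 4, 3, 2, 1, 0] (7->9, 6->11, 5->17, 4->1, 3->2, 2->10, 1->4, 0->13), giving [9, 11, 17, 1, 2, 10, 4, 13].

[9, 11, 17, 1, 2, 10, 4, 13]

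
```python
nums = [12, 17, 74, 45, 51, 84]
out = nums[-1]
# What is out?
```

nums has length 6. Negative index -1 maps to positive index 6 + (-1) = 5. nums[5] = 84.

84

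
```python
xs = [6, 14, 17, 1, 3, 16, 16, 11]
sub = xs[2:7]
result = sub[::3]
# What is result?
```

xs has length 8. The slice xs[2:7] selects indices [2, 3, 4, 5, 6] (2->17, 3->1, 4->3, 5->16, 6->16), giving [17, 1, 3, 16, 16]. So sub = [17, 1, 3, 16, 16]. sub has length 5. The slice sub[::3] selects indices [0, 3] (0->17, 3->16), giving [17, 16].

[17, 16]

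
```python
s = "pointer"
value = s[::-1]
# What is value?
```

s has length 7. The slice s[::-1] selects indices [6, 5, 4, 3, 2, 1, 0] (6->'r', 5->'e', 4->'t', 3->'n', 2->'i', 1->'o', 0->'p'), giving 'retniop'.

'retniop'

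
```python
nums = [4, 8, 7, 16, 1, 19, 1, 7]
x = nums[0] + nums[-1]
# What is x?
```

nums has length 8. nums[0] = 4.
nums has length 8. Negative index -1 maps to positive index 8 + (-1) = 7. nums[7] = 7.
Sum: 4 + 7 = 11.

11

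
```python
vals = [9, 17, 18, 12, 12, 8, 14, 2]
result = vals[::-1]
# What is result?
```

vals has length 8. The slice vals[::-1] selects indices [7, 6, 5, 4, 3, 2, 1, 0] (7->2, 6->14, 5->8, 4->12, 3->12, 2->18, 1->17, 0->9), giving [2, 14, 8, 12, 12, 18, 17, 9].

[2, 14, 8, 12, 12, 18, 17, 9]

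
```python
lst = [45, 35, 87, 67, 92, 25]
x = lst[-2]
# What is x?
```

lst has length 6. Negative index -2 maps to positive index 6 + (-2) = 4. lst[4] = 92.

92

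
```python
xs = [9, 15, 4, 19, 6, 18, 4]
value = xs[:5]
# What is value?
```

xs has length 7. The slice xs[:5] selects indices [0, 1, 2, 3, 4] (0->9, 1->15, 2->4, 3->19, 4->6), giving [9, 15, 4, 19, 6].

[9, 15, 4, 19, 6]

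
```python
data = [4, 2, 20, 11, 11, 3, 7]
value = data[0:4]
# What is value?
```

data has length 7. The slice data[0:4] selects indices [0, 1, 2, 3] (0->4, 1->2, 2->20, 3->11), giving [4, 2, 20, 11].

[4, 2, 20, 11]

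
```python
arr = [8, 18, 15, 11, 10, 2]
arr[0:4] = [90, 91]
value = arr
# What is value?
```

arr starts as [8, 18, 15, 11, 10, 2] (length 6). The slice arr[0:4] covers indices [0, 1, 2, 3] with values [8, 18, 15, 11]. Replacing that slice with [90, 91] (different length) produces [90, 91, 10, 2].

[90, 91, 10, 2]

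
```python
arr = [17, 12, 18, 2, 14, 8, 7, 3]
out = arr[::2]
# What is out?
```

arr has length 8. The slice arr[::2] selects indices [0, 2, 4, 6] (0->17, 2->18, 4->14, 6->7), giving [17, 18, 14, 7].

[17, 18, 14, 7]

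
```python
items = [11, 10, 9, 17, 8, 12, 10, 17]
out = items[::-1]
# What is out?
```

items has length 8. The slice items[::-1] selects indices [7, 6, 5, 4, 3, 2, 1, 0] (7->17, 6->10, 5->12, 4->8, 3->17, 2->9, 1->10, 0->11), giving [17, 10, 12, 8, 17, 9, 10, 11].

[17, 10, 12, 8, 17, 9, 10, 11]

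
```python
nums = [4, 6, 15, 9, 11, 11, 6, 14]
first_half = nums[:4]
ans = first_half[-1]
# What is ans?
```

nums has length 8. The slice nums[:4] selects indices [0, 1, 2, 3] (0->4, 1->6, 2->15, 3->9), giving [4, 6, 15, 9]. So first_half = [4, 6, 15, 9]. Then first_half[-1] = 9.

9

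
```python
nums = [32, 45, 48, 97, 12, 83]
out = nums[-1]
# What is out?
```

nums has length 6. Negative index -1 maps to positive index 6 + (-1) = 5. nums[5] = 83.

83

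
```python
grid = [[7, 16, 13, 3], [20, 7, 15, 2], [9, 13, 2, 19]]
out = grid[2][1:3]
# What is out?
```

grid[2] = [9, 13, 2, 19]. grid[2] has length 4. The slice grid[2][1:3] selects indices [1, 2] (1->13, 2->2), giving [13, 2].

[13, 2]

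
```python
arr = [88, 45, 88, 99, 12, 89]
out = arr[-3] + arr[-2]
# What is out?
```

arr has length 6. Negative index -3 maps to positive index 6 + (-3) = 3. arr[3] = 99.
arr has length 6. Negative index -2 maps to positive index 6 + (-2) = 4. arr[4] = 12.
Sum: 99 + 12 = 111.

111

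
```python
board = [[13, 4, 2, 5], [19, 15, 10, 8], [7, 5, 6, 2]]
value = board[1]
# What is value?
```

board has 3 rows. Row 1 is [19, 15, 10, 8].

[19, 15, 10, 8]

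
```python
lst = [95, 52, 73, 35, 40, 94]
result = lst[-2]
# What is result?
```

lst has length 6. Negative index -2 maps to positive index 6 + (-2) = 4. lst[4] = 40.

40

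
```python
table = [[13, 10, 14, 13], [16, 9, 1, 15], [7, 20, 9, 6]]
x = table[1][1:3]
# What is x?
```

table[1] = [16, 9, 1, 15]. table[1] has length 4. The slice table[1][1:3] selects indices [1, 2] (1->9, 2->1), giving [9, 1].

[9, 1]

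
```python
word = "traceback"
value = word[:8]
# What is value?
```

word has length 9. The slice word[:8] selects indices [0, 1, 2, 3, 4, 5, 6, 7] (0->'t', 1->'r', 2->'a', 3->'c', 4->'e', 5->'b', 6->'a', 7->'c'), giving 'tracebac'.

'tracebac'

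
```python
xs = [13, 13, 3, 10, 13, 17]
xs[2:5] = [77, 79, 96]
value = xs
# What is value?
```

xs starts as [13, 13, 3, 10, 13, 17] (length 6). The slice xs[2:5] covers indices [2, 3, 4] with values [3, 10, 13]. Replacing that slice with [77, 79, 96] (same length) produces [13, 13, 77, 79, 96, 17].

[13, 13, 77, 79, 96, 17]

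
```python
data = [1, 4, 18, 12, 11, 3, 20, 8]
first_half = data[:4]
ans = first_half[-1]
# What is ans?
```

data has length 8. The slice data[:4] selects indices [0, 1, 2, 3] (0->1, 1->4, 2->18, 3->12), giving [1, 4, 18, 12]. So first_half = [1, 4, 18, 12]. Then first_half[-1] = 12.

12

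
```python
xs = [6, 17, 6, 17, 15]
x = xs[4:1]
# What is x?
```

xs has length 5. The slice xs[4:1] resolves to an empty index range, so the result is [].

[]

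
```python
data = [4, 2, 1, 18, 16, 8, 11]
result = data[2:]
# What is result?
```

data has length 7. The slice data[2:] selects indices [2, 3, 4, 5, 6] (2->1, 3->18, 4->16, 5->8, 6->11), giving [1, 18, 16, 8, 11].

[1, 18, 16, 8, 11]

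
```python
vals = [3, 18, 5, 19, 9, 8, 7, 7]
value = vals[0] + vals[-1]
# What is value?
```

vals has length 8. vals[0] = 3.
vals has length 8. Negative index -1 maps to positive index 8 + (-1) = 7. vals[7] = 7.
Sum: 3 + 7 = 10.

10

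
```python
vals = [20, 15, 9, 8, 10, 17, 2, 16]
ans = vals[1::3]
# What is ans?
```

vals has length 8. The slice vals[1::3] selects indices [1, 4, 7] (1->15, 4->10, 7->16), giving [15, 10, 16].

[15, 10, 16]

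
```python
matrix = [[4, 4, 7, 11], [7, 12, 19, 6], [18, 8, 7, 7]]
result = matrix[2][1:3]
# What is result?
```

matrix[2] = [18, 8, 7, 7]. matrix[2] has length 4. The slice matrix[2][1:3] selects indices [1, 2] (1->8, 2->7), giving [8, 7].

[8, 7]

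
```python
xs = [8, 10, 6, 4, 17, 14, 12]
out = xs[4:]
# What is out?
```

xs has length 7. The slice xs[4:] selects indices [4, 5, 6] (4->17, 5->14, 6->12), giving [17, 14, 12].

[17, 14, 12]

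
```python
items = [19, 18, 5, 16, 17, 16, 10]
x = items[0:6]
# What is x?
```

items has length 7. The slice items[0:6] selects indices [0, 1, 2, 3, 4, 5] (0->19, 1->18, 2->5, 3->16, 4->17, 5->16), giving [19, 18, 5, 16, 17, 16].

[19, 18, 5, 16, 17, 16]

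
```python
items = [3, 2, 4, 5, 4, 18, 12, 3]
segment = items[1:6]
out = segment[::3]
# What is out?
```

items has length 8. The slice items[1:6] selects indices [1, 2, 3, 4, 5] (1->2, 2->4, 3->5, 4->4, 5->18), giving [2, 4, 5, 4, 18]. So segment = [2, 4, 5, 4, 18]. segment has length 5. The slice segment[::3] selects indices [0, 3] (0->2, 3->4), giving [2, 4].

[2, 4]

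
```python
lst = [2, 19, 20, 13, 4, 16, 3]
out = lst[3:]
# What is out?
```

lst has length 7. The slice lst[3:] selects indices [3, 4, 5, 6] (3->13, 4->4, 5->16, 6->3), giving [13, 4, 16, 3].

[13, 4, 16, 3]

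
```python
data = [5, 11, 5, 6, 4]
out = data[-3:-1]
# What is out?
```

data has length 5. The slice data[-3:-1] selects indices [2, 3] (2->5, 3->6), giving [5, 6].

[5, 6]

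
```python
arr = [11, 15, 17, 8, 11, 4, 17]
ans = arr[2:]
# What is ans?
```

arr has length 7. The slice arr[2:] selects indices [2, 3, 4, 5, 6] (2->17, 3->8, 4->11, 5->4, 6->17), giving [17, 8, 11, 4, 17].

[17, 8, 11, 4, 17]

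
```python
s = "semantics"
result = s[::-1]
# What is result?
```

s has length 9. The slice s[::-1] selects indices [8, 7, 6, 5, 4, 3, 2, 1, 0] (8->'s', 7->'c', 6->'i', 5->'t', 4->'n', 3->'a', 2->'m', 1->'e', 0->'s'), giving 'scitnames'.

'scitnames'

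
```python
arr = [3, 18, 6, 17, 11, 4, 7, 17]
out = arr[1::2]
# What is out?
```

arr has length 8. The slice arr[1::2] selects indices [1, 3, 5, 7] (1->18, 3->17, 5->4, 7->17), giving [18, 17, 4, 17].

[18, 17, 4, 17]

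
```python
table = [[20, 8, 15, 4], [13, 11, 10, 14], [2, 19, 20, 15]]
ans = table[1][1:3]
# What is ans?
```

table[1] = [13, 11, 10, 14]. table[1] has length 4. The slice table[1][1:3] selects indices [1, 2] (1->11, 2->10), giving [11, 10].

[11, 10]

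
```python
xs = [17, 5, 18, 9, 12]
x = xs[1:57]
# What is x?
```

xs has length 5. The slice xs[1:57] selects indices [1, 2, 3, 4] (1->5, 2->18, 3->9, 4->12), giving [5, 18, 9, 12].

[5, 18, 9, 12]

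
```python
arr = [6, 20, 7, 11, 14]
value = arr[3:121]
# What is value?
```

arr has length 5. The slice arr[3:121] selects indices [3, 4] (3->11, 4->14), giving [11, 14].

[11, 14]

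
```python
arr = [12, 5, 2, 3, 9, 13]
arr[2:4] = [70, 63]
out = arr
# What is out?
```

arr starts as [12, 5, 2, 3, 9, 13] (length 6). The slice arr[2:4] covers indices [2, 3] with values [2, 3]. Replacing that slice with [70, 63] (same length) produces [12, 5, 70, 63, 9, 13].

[12, 5, 70, 63, 9, 13]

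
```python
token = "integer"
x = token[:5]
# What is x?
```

token has length 7. The slice token[:5] selects indices [0, 1, 2, 3, 4] (0->'i', 1->'n', 2->'t', 3->'e', 4->'g'), giving 'integ'.

'integ'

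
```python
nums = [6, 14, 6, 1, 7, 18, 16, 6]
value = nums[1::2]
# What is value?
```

nums has length 8. The slice nums[1::2] selects indices [1, 3, 5, 7] (1->14, 3->1, 5->18, 7->6), giving [14, 1, 18, 6].

[14, 1, 18, 6]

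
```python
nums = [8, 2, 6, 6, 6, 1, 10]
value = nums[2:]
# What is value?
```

nums has length 7. The slice nums[2:] selects indices [2, 3, 4, 5, 6] (2->6, 3->6, 4->6, 5->1, 6->10), giving [6, 6, 6, 1, 10].

[6, 6, 6, 1, 10]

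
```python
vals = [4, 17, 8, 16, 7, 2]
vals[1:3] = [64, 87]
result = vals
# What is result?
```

vals starts as [4, 17, 8, 16, 7, 2] (length 6). The slice vals[1:3] covers indices [1, 2] with values [17, 8]. Replacing that slice with [64, 87] (same length) produces [4, 64, 87, 16, 7, 2].

[4, 64, 87, 16, 7, 2]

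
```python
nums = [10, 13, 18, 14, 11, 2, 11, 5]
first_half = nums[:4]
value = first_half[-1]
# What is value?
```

nums has length 8. The slice nums[:4] selects indices [0, 1, 2, 3] (0->10, 1->13, 2->18, 3->14), giving [10, 13, 18, 14]. So first_half = [10, 13, 18, 14]. Then first_half[-1] = 14.

14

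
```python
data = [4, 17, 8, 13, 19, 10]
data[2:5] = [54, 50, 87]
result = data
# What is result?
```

data starts as [4, 17, 8, 13, 19, 10] (length 6). The slice data[2:5] covers indices [2, 3, 4] with values [8, 13, 19]. Replacing that slice with [54, 50, 87] (same length) produces [4, 17, 54, 50, 87, 10].

[4, 17, 54, 50, 87, 10]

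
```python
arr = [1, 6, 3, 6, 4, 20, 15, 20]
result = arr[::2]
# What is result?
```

arr has length 8. The slice arr[::2] selects indices [0, 2, 4, 6] (0->1, 2->3, 4->4, 6->15), giving [1, 3, 4, 15].

[1, 3, 4, 15]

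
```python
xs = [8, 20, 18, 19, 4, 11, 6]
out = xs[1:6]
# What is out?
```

xs has length 7. The slice xs[1:6] selects indices [1, 2, 3, 4, 5] (1->20, 2->18, 3->19, 4->4, 5->11), giving [20, 18, 19, 4, 11].

[20, 18, 19, 4, 11]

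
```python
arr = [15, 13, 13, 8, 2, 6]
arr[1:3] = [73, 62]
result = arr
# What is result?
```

arr starts as [15, 13, 13, 8, 2, 6] (length 6). The slice arr[1:3] covers indices [1, 2] with values [13, 13]. Replacing that slice with [73, 62] (same length) produces [15, 73, 62, 8, 2, 6].

[15, 73, 62, 8, 2, 6]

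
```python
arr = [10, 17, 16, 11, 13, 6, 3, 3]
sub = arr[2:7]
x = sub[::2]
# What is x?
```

arr has length 8. The slice arr[2:7] selects indices [2, 3, 4, 5, 6] (2->16, 3->11, 4->13, 5->6, 6->3), giving [16, 11, 13, 6, 3]. So sub = [16, 11, 13, 6, 3]. sub has length 5. The slice sub[::2] selects indices [0, 2, 4] (0->16, 2->13, 4->3), giving [16, 13, 3].

[16, 13, 3]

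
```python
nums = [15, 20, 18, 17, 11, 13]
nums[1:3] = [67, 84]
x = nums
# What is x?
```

nums starts as [15, 20, 18, 17, 11, 13] (length 6). The slice nums[1:3] covers indices [1, 2] with values [20, 18]. Replacing that slice with [67, 84] (same length) produces [15, 67, 84, 17, 11, 13].

[15, 67, 84, 17, 11, 13]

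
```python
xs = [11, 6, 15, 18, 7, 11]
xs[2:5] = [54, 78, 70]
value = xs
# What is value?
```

xs starts as [11, 6, 15, 18, 7, 11] (length 6). The slice xs[2:5] covers indices [2, 3, 4] with values [15, 18, 7]. Replacing that slice with [54, 78, 70] (same length) produces [11, 6, 54, 78, 70, 11].

[11, 6, 54, 78, 70, 11]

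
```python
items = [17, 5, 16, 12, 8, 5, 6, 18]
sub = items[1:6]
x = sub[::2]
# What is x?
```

items has length 8. The slice items[1:6] selects indices [1, 2, 3, 4, 5] (1->5, 2->16, 3->12, 4->8, 5->5), giving [5, 16, 12, 8, 5]. So sub = [5, 16, 12, 8, 5]. sub has length 5. The slice sub[::2] selects indices [0, 2, 4] (0->5, 2->12, 4->5), giving [5, 12, 5].

[5, 12, 5]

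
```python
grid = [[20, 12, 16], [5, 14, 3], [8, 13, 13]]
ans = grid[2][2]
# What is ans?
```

grid[2] = [8, 13, 13]. Taking column 2 of that row yields 13.

13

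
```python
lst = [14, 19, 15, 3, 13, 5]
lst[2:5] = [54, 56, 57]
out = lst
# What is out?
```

lst starts as [14, 19, 15, 3, 13, 5] (length 6). The slice lst[2:5] covers indices [2, 3, 4] with values [15, 3, 13]. Replacing that slice with [54, 56, 57] (same length) produces [14, 19, 54, 56, 57, 5].

[14, 19, 54, 56, 57, 5]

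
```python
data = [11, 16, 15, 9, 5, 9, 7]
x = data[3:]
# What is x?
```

data has length 7. The slice data[3:] selects indices [3, 4, 5, 6] (3->9, 4->5, 5->9, 6->7), giving [9, 5, 9, 7].

[9, 5, 9, 7]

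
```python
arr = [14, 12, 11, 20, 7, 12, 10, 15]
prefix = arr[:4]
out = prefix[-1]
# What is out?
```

arr has length 8. The slice arr[:4] selects indices [0, 1, 2, 3] (0->14, 1->12, 2->11, 3->20), giving [14, 12, 11, 20]. So prefix = [14, 12, 11, 20]. Then prefix[-1] = 20.

20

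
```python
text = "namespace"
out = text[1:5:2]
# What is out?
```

text has length 9. The slice text[1:5:2] selects indices [1, 3] (1->'a', 3->'e'), giving 'ae'.

'ae'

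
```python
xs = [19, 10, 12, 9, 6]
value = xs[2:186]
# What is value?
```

xs has length 5. The slice xs[2:186] selects indices [2, 3, 4] (2->12, 3->9, 4->6), giving [12, 9, 6].

[12, 9, 6]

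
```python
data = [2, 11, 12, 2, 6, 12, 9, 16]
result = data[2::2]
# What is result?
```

data has length 8. The slice data[2::2] selects indices [2, 4, 6] (2->12, 4->6, 6->9), giving [12, 6, 9].

[12, 6, 9]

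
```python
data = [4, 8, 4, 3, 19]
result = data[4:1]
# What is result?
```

data has length 5. The slice data[4:1] resolves to an empty index range, so the result is [].

[]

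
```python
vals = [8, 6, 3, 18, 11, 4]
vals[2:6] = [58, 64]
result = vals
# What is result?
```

vals starts as [8, 6, 3, 18, 11, 4] (length 6). The slice vals[2:6] covers indices [2, 3, 4, 5] with values [3, 18, 11, 4]. Replacing that slice with [58, 64] (different length) produces [8, 6, 58, 64].

[8, 6, 58, 64]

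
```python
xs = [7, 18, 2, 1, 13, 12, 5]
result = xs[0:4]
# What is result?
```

xs has length 7. The slice xs[0:4] selects indices [0, 1, 2, 3] (0->7, 1->18, 2->2, 3->1), giving [7, 18, 2, 1].

[7, 18, 2, 1]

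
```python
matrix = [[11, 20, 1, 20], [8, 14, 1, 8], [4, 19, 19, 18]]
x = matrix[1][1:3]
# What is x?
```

matrix[1] = [8, 14, 1, 8]. matrix[1] has length 4. The slice matrix[1][1:3] selects indices [1, 2] (1->14, 2->1), giving [14, 1].

[14, 1]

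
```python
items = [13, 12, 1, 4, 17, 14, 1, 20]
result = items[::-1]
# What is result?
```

items has length 8. The slice items[::-1] selects indices [7, 6, 5, 4, 3, 2, 1, 0] (7->20, 6->1, 5->14, 4->17, 3->4, 2->1, 1->12, 0->13), giving [20, 1, 14, 17, 4, 1, 12, 13].

[20, 1, 14, 17, 4, 1, 12, 13]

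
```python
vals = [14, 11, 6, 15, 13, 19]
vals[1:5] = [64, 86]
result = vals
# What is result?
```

vals starts as [14, 11, 6, 15, 13, 19] (length 6). The slice vals[1:5] covers indices [1, 2, 3, 4] with values [11, 6, 15, 13]. Replacing that slice with [64, 86] (different length) produces [14, 64, 86, 19].

[14, 64, 86, 19]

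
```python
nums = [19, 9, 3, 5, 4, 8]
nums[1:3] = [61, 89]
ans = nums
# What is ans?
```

nums starts as [19, 9, 3, 5, 4, 8] (length 6). The slice nums[1:3] covers indices [1, 2] with values [9, 3]. Replacing that slice with [61, 89] (same length) produces [19, 61, 89, 5, 4, 8].

[19, 61, 89, 5, 4, 8]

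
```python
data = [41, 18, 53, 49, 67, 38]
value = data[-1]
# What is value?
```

data has length 6. Negative index -1 maps to positive index 6 + (-1) = 5. data[5] = 38.

38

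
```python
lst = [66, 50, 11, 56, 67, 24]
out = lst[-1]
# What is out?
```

lst has length 6. Negative index -1 maps to positive index 6 + (-1) = 5. lst[5] = 24.

24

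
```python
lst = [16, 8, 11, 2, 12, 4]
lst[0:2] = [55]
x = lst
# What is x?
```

lst starts as [16, 8, 11, 2, 12, 4] (length 6). The slice lst[0:2] covers indices [0, 1] with values [16, 8]. Replacing that slice with [55] (different length) produces [55, 11, 2, 12, 4].

[55, 11, 2, 12, 4]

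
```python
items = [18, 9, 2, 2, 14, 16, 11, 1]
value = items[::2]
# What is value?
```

items has length 8. The slice items[::2] selects indices [0, 2, 4, 6] (0->18, 2->2, 4->14, 6->11), giving [18, 2, 14, 11].

[18, 2, 14, 11]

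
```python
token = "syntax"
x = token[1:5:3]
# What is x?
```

token has length 6. The slice token[1:5:3] selects indices [1, 4] (1->'y', 4->'a'), giving 'ya'.

'ya'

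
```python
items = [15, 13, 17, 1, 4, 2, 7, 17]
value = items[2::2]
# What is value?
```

items has length 8. The slice items[2::2] selects indices [2, 4, 6] (2->17, 4->4, 6->7), giving [17, 4, 7].

[17, 4, 7]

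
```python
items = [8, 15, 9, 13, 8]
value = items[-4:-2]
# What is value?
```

items has length 5. The slice items[-4:-2] selects indices [1, 2] (1->15, 2->9), giving [15, 9].

[15, 9]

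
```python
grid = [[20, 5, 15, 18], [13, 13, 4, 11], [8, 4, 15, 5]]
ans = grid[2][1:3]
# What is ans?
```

grid[2] = [8, 4, 15, 5]. grid[2] has length 4. The slice grid[2][1:3] selects indices [1, 2] (1->4, 2->15), giving [4, 15].

[4, 15]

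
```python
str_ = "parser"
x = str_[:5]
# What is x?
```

str_ has length 6. The slice str_[:5] selects indices [0, 1, 2, 3, 4] (0->'p', 1->'a', 2->'r', 3->'s', 4->'e'), giving 'parse'.

'parse'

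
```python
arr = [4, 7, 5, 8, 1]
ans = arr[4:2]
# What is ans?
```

arr has length 5. The slice arr[4:2] resolves to an empty index range, so the result is [].

[]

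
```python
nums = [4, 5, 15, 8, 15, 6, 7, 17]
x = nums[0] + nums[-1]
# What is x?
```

nums has length 8. nums[0] = 4.
nums has length 8. Negative index -1 maps to positive index 8 + (-1) = 7. nums[7] = 17.
Sum: 4 + 17 = 21.

21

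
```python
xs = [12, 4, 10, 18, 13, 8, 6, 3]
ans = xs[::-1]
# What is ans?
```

xs has length 8. The slice xs[::-1] selects indices [7, 6, 5, 4, 3, 2, 1, 0] (7->3, 6->6, 5->8, 4->13, 3->18, 2->10, 1->4, 0->12), giving [3, 6, 8, 13, 18, 10, 4, 12].

[3, 6, 8, 13, 18, 10, 4, 12]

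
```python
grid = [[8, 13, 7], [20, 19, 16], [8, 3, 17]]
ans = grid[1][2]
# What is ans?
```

grid[1] = [20, 19, 16]. Taking column 2 of that row yields 16.

16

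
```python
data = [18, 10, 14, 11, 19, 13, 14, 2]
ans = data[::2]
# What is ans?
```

data has length 8. The slice data[::2] selects indices [0, 2, 4, 6] (0->18, 2->14, 4->19, 6->14), giving [18, 14, 19, 14].

[18, 14, 19, 14]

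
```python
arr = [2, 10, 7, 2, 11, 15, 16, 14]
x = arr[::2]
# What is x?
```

arr has length 8. The slice arr[::2] selects indices [0, 2, 4, 6] (0->2, 2->7, 4->11, 6->16), giving [2, 7, 11, 16].

[2, 7, 11, 16]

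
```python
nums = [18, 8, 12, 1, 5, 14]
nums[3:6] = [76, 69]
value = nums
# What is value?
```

nums starts as [18, 8, 12, 1, 5, 14] (length 6). The slice nums[3:6] covers indices [3, 4, 5] with values [1, 5, 14]. Replacing that slice with [76, 69] (different length) produces [18, 8, 12, 76, 69].

[18, 8, 12, 76, 69]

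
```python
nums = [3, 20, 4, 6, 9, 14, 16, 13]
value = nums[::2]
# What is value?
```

nums has length 8. The slice nums[::2] selects indices [0, 2, 4, 6] (0->3, 2->4, 4->9, 6->16), giving [3, 4, 9, 16].

[3, 4, 9, 16]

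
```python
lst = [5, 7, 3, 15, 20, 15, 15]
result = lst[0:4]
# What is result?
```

lst has length 7. The slice lst[0:4] selects indices [0, 1, 2, 3] (0->5, 1->7, 2->3, 3->15), giving [5, 7, 3, 15].

[5, 7, 3, 15]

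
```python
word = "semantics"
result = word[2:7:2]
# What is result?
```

word has length 9. The slice word[2:7:2] selects indices [2, 4, 6] (2->'m', 4->'n', 6->'i'), giving 'mni'.

'mni'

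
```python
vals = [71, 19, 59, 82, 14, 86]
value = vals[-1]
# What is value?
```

vals has length 6. Negative index -1 maps to positive index 6 + (-1) = 5. vals[5] = 86.

86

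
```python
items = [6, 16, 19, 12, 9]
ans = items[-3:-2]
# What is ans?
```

items has length 5. The slice items[-3:-2] selects indices [2] (2->19), giving [19].

[19]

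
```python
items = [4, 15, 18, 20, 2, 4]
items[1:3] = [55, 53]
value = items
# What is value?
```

items starts as [4, 15, 18, 20, 2, 4] (length 6). The slice items[1:3] covers indices [1, 2] with values [15, 18]. Replacing that slice with [55, 53] (same length) produces [4, 55, 53, 20, 2, 4].

[4, 55, 53, 20, 2, 4]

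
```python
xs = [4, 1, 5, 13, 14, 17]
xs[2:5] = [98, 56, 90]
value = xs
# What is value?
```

xs starts as [4, 1, 5, 13, 14, 17] (length 6). The slice xs[2:5] covers indices [2, 3, 4] with values [5, 13, 14]. Replacing that slice with [98, 56, 90] (same length) produces [4, 1, 98, 56, 90, 17].

[4, 1, 98, 56, 90, 17]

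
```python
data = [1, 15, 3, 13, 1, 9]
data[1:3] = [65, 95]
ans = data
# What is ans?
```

data starts as [1, 15, 3, 13, 1, 9] (length 6). The slice data[1:3] covers indices [1, 2] with values [15, 3]. Replacing that slice with [65, 95] (same length) produces [1, 65, 95, 13, 1, 9].

[1, 65, 95, 13, 1, 9]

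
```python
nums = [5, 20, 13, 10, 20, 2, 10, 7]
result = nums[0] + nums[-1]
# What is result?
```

nums has length 8. nums[0] = 5.
nums has length 8. Negative index -1 maps to positive index 8 + (-1) = 7. nums[7] = 7.
Sum: 5 + 7 = 12.

12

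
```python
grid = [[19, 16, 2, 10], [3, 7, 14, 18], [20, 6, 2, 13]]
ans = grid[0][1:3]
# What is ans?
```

grid[0] = [19, 16, 2, 10]. grid[0] has length 4. The slice grid[0][1:3] selects indices [1, 2] (1->16, 2->2), giving [16, 2].

[16, 2]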